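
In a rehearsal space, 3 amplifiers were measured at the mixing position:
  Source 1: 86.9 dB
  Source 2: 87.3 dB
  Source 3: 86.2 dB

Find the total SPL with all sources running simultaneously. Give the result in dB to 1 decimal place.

Σ 10^(Lᵢ/10) = 1.444e+09.
L_total = 10·log₁₀(1.444e+09) = 91.6 dB.

91.6 dB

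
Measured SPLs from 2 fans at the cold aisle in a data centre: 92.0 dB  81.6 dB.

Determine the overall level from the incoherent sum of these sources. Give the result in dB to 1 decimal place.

Σ 10^(Lᵢ/10) = 1.729e+09.
Back to dB: 10·log₁₀ Σ = 92.4 dB.

92.4 dB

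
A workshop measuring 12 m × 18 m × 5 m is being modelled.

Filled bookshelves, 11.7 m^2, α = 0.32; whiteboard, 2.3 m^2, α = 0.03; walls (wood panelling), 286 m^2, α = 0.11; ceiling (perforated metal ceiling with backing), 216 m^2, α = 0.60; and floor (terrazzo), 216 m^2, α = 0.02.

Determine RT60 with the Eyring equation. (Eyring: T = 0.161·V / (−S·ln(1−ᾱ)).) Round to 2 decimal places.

S = Σ Sᵢ = 732.0 m^2.
Σ(Sᵢαᵢ) = 11.7·0.32 + 2.3·0.03 + 286·0.11 + 216·0.60 + 216·0.02 = 169.193.
ᾱ = 169.193 / 732.0 = 0.2311.
Eyring denominator: −S ln(1−ᾱ) = 192.365.
V = 12 × 18 × 5 = 1080 m³.
T = 0.161·V/[−S·ln(1−ᾱ)] = 0.161·1080/192.365 = 0.90 s.

0.90 sec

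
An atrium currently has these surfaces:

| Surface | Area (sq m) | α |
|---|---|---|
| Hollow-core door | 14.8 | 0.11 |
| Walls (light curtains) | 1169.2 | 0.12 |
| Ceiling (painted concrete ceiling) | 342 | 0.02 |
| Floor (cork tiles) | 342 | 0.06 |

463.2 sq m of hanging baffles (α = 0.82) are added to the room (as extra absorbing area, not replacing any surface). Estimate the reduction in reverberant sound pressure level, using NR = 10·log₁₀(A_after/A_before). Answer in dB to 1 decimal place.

5.1 dB

Summing Sᵢαᵢ: 1.628 + 140.304 + 6.840 + 20.520 → A_before = 169.292 sabins.
Added absorption = 463.2 × 0.82 = 379.824 sabins.
New total A_after = 549.116 sabins.
Reduction = 10 log₁₀(A_after/A_before) = 10 log₁₀(3.2436) = 5.1 dB.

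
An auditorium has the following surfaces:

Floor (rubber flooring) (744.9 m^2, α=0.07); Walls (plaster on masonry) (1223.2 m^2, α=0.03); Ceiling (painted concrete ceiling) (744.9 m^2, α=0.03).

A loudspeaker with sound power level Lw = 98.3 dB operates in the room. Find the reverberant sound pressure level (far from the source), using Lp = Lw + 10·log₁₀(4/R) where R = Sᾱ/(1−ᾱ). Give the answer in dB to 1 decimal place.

Σ(Sᵢαᵢ) = 744.9×0.07 + 1223.2×0.03 + 744.9×0.03 = 111.186; total area S = 2713.0 m^2.
ᾱ = 111.186/2713.0 = 0.0410; R = Sᾱ/(1−ᾱ) = 111.186/(1−0.0410) = 115.940 m^2.
Lp = Lw + 10 log₁₀(4/R) = 98.3 -14.62 = 83.7 dB.

83.7 dB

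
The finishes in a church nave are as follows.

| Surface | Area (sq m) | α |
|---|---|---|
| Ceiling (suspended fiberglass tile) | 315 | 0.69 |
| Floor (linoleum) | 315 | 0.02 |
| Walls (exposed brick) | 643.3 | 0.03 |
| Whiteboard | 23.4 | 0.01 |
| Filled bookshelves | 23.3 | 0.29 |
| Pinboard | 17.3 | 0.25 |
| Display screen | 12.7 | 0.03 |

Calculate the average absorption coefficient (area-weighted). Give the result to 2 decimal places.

Total surface area S = 1350.0 sq m.
Weighted sum Σ Sα = 254.646.
ᾱ = 254.646 / 1350.0 = 0.19.

0.19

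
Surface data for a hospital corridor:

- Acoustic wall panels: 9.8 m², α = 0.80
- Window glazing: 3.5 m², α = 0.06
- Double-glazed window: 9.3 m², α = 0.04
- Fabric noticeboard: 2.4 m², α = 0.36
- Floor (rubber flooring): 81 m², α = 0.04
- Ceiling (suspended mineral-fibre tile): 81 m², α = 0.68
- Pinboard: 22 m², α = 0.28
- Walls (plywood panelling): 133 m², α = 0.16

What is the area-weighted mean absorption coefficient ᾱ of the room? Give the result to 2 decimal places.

S = Σ Sᵢ = 9.8 + 3.5 + 9.3 + 2.4 + 81 + 81 + 22 + 133 = 342.0 m².
Weighted sum Σ Sα = 95.046.
ᾱ = A/S = 0.28.

0.28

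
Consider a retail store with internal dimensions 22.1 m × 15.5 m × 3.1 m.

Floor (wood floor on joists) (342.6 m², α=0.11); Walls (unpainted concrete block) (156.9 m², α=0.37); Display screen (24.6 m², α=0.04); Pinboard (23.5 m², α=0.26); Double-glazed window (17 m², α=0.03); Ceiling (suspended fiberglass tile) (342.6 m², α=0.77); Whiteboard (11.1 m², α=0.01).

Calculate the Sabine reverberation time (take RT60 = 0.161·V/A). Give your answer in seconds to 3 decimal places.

Total absorption A = 342.6·0.11 + 156.9·0.37 + 24.6·0.04 + 23.5·0.26 + 17·0.03 + 342.6·0.77 + 11.1·0.01
  = 37.686 + 58.053 + 0.984 + 6.110 + 0.510 + 263.802 + 0.111 = 367.256 m² sabins.
Volume V = 22.1 × 15.5 × 3.1 = 1061.905 m³.
Sabine: RT60 = 0.161 × 1061.905 / 367.256 = 0.466 s.

0.466 s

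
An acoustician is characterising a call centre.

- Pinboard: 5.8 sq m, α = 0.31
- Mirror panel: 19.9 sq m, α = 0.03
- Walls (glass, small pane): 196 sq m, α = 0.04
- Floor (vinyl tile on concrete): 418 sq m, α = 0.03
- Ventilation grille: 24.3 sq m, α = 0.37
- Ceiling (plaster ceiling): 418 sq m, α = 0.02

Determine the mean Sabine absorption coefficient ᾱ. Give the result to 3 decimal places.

0.037

Total surface area S = 1082.0 sq m.
A = 5.8*0.31 + 19.9*0.03 + 196*0.04 + 418*0.03 + 24.3*0.37 + 418*0.02 = 40.126 sabins.
ᾱ = 40.126 / 1082.0 = 0.037.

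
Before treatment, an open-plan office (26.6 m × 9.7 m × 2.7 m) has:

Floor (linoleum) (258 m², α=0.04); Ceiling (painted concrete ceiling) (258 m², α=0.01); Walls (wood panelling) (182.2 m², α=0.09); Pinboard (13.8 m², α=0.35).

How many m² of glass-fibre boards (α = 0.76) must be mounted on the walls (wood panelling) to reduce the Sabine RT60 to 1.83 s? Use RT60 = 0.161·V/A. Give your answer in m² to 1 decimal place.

Total absorption A₁ = 258×0.04 + 258×0.01 + 182.2×0.09 + 13.8×0.35
  = 10.320 + 2.580 + 16.398 + 4.830 = 34.128 m² sabins.
Required A₂ = 0.161·696.654/1.83 = 61.290 sabins.
Absorption to add: 61.290 − 34.128 = 27.162 sabins.
Each m² of panel replacing the walls (wood panelling) adds (0.76 − 0.09) = 0.67 sabins.
Panel area = 27.162 / 0.67 = 40.5 m².

40.5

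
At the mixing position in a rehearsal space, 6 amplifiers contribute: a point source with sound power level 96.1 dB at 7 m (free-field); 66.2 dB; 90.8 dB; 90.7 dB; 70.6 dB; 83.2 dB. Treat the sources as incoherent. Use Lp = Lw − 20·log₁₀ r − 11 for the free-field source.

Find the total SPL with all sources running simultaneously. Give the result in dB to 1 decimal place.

94.2 dB

Source at 7 m: Lp = 96.1 − 20·log₁₀(7) − 11 = 68.2 dB.
Converting to relative power and adding: 10^(68.2/10) + 10^(66.2/10) + 10^(90.8/10) + 10^(90.7/10) + 10^(70.6/10) + 10^(83.2/10) = 2.608e+09.
L_total = 10·log₁₀(2.608e+09) = 94.2 dB.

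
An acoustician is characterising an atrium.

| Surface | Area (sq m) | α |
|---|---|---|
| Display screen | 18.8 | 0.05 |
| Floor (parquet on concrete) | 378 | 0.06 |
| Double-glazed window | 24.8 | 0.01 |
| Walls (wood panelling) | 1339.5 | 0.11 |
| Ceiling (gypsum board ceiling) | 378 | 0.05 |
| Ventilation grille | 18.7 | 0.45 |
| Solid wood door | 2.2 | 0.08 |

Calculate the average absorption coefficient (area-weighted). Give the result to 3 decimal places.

0.092

Total surface area S = 2160.0 sq m.
Σ(Sᵢαᵢ) = 18.8*0.05 + 378*0.06 + 24.8*0.01 + 1339.5*0.11 + 378*0.05 + 18.7*0.45 + 2.2*0.08 = 198.704.
ᾱ = 198.704 / 2160.0 = 0.092.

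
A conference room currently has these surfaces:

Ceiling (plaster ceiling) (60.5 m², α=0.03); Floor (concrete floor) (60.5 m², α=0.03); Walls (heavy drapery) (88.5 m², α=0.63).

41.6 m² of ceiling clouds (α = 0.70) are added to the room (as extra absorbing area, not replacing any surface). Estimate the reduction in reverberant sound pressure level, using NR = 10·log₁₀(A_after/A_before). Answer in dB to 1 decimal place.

1.7 dB

Total absorption A_before = 60.5·0.03 + 60.5·0.03 + 88.5·0.63
  = 1.815 + 1.815 + 55.755 = 59.385 m² sabins.
Treatment contributes 41.6·0.70 = 29.120 sabins.
New total A_after = 88.505 sabins.
NR = 10·log₁₀(88.505/59.385) = 1.7 dB.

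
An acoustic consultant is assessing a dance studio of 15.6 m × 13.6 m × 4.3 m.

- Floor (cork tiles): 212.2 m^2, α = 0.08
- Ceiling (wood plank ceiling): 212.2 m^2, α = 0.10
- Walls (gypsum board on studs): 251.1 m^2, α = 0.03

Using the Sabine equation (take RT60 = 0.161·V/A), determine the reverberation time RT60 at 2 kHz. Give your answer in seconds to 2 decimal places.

3.21 seconds

Equivalent absorption area: A = 212.2×0.08 + 212.2×0.10 + 251.1×0.03 = 45.729 m^2.
V = 15.6·13.6·4.3 = 912.288 m³.
Sabine: RT60 = 0.161 × 912.288 / 45.729 = 3.21 s.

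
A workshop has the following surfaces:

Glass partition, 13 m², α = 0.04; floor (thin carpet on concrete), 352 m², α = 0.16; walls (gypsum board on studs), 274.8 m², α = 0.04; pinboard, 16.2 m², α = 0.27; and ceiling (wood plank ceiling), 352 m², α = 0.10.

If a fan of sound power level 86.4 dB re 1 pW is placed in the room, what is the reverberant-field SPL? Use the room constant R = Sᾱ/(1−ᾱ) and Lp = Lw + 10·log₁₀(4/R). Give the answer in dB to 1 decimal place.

71.6 dB

A = 107.406 sabins; S = 1008.0 m².
ᾱ = 0.1066, so room constant R = A/(1−ᾱ) = 120.222 m².
Lp = Lw + 10 log₁₀(4/R) = 86.4 -14.78 = 71.6 dB.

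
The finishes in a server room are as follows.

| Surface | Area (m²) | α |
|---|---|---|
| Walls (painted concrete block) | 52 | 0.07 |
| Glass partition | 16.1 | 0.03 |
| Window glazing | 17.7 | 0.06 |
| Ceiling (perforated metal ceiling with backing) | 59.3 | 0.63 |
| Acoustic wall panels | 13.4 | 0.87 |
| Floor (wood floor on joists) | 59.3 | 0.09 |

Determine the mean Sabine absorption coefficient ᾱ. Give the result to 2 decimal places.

0.27

Total surface area S = 217.8 m².
A = 52·0.07 + 16.1·0.03 + 17.7·0.06 + 59.3·0.63 + 13.4·0.87 + 59.3·0.09 = 59.539 sabins.
ᾱ = 59.539 / 217.8 = 0.27.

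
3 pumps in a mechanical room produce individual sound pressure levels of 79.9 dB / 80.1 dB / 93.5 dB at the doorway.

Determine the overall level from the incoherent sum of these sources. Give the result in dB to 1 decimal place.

93.9 dB

Σ 10^(Lᵢ/10) = 2.439e+09.
Back to dB: 10·log₁₀ Σ = 93.9 dB.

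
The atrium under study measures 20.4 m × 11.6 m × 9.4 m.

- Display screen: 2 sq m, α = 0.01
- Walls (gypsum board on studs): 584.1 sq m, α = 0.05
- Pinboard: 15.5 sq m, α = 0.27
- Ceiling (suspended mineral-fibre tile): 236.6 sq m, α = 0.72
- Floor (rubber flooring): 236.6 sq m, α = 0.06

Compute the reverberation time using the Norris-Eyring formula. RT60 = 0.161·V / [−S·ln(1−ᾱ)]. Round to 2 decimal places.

1.47 s

Total surface area S = 2 + 584.1 + 15.5 + 236.6 + 236.6 = 1074.8 sq m.
Σ(Sᵢαᵢ) = 2×0.01 + 584.1×0.05 + 15.5×0.27 + 236.6×0.72 + 236.6×0.06 = 217.958.
ᾱ = 217.958 / 1074.8 = 0.2028.
−S·ln(1−ᾱ) = −1074.8 × ln(1 − 0.2028) = 243.603.
V = 20.4 × 11.6 × 9.4 = 2224.416 m³.
T = 0.161·V/[−S·ln(1−ᾱ)] = 0.161·2224.416/243.603 = 1.47 s.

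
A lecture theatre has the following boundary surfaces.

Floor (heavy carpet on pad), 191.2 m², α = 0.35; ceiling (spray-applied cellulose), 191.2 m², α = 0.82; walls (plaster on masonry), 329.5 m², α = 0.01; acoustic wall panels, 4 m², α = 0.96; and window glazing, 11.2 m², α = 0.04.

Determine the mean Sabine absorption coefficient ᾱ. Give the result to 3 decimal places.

S = Σ Sᵢ = 191.2 + 191.2 + 329.5 + 4 + 11.2 = 727.1 m².
A = 191.2·0.35 + 191.2·0.82 + 329.5·0.01 + 4·0.96 + 11.2·0.04 = 231.287 sabins.
ᾱ = A/S = 0.318.

0.318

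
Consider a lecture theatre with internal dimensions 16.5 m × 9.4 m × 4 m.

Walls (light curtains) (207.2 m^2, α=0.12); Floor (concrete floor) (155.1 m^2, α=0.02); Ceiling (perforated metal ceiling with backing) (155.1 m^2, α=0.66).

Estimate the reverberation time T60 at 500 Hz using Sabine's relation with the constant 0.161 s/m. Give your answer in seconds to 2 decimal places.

A = Σ Sᵢαᵢ = 207.2·0.12 + 155.1·0.02 + 155.1·0.66 = 130.332 sabins.
V = 16.5·9.4·4 = 620.4 m³.
RT60 = 0.161 · V / A = 0.161 × 620.4 / 130.332 = 0.77 s.

0.77 sec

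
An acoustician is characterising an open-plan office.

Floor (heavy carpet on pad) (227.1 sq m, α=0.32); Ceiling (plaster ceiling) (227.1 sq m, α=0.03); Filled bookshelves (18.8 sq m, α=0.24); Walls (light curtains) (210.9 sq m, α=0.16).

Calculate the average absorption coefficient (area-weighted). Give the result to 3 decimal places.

S = Σ Sᵢ = 227.1 + 227.1 + 18.8 + 210.9 = 683.9 sq m.
Σ(Sᵢαᵢ) = 227.1*0.32 + 227.1*0.03 + 18.8*0.24 + 210.9*0.16 = 117.741.
ᾱ = 117.741 / 683.9 = 0.172.

0.172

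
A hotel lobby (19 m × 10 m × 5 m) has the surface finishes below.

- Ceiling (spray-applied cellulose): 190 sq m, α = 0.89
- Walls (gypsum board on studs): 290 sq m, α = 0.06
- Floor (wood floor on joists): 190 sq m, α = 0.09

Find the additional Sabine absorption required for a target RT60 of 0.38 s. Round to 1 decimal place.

198.9 sabins

Equivalent absorption area: A₁ = 190·0.89 + 290·0.06 + 190·0.09 = 203.600 sq m.
For T = 0.38 s, need A₂ = 0.161·V/T = 0.161·950/0.38 = 402.500 sabins.
Shortfall: 402.500 − 203.600 = 198.9 sabins.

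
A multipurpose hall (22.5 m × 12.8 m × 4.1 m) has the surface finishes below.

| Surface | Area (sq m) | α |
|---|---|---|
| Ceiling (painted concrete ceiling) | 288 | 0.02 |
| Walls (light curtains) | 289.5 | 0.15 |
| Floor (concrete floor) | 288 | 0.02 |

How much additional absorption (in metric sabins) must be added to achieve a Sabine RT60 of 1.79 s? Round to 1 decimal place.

51.3 sabins

Summing Sᵢαᵢ: 5.760 + 43.425 + 5.760 → A₁ = 54.945 sabins.
Target A₂ = 0.161·1180.8/1.79 = 106.206 sabins (V = 1180.8 m³).
Shortfall: 106.206 − 54.945 = 51.3 sabins.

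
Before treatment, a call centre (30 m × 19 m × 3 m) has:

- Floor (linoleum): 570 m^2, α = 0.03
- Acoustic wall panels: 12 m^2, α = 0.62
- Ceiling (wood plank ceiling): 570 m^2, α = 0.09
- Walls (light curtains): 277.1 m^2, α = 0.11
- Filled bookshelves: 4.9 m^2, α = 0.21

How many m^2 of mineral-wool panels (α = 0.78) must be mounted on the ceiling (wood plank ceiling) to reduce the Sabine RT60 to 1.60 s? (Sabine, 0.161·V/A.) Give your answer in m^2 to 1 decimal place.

93.8

A₁ = Σ Sᵢαᵢ = 570*0.03 + 12*0.62 + 570*0.09 + 277.1*0.11 + 4.9*0.21 = 107.350 sabins.
Required A₂ = 0.161·1710/1.60 = 172.069 sabins.
Absorption to add: 172.069 − 107.350 = 64.719 sabins.
Net gain per m^2: Δα = 0.78 − 0.09 = 0.69.
Panel area = 64.719 / 0.69 = 93.8 m^2.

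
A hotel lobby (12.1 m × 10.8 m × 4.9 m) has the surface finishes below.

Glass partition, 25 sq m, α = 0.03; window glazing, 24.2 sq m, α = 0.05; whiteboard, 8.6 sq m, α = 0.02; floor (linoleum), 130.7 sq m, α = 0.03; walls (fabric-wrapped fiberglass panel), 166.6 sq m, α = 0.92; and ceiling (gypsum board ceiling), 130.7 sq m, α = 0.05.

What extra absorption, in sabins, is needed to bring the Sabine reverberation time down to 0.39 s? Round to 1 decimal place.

98.5 sabins

Equivalent absorption area: A₁ = 25*0.03 + 24.2*0.05 + 8.6*0.02 + 130.7*0.03 + 166.6*0.92 + 130.7*0.05 = 165.860 sq m.
Target A₂ = 0.161·640.332/0.39 = 264.342 sabins (V = 640.332 m³).
Shortfall: 264.342 − 165.860 = 98.5 sabins.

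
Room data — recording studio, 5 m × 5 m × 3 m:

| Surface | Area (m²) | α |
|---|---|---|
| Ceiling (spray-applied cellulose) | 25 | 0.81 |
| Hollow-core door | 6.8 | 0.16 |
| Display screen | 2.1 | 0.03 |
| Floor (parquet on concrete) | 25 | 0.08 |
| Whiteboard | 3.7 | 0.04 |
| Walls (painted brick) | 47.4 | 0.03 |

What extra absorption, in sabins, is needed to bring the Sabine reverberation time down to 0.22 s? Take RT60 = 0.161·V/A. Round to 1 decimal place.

29.9 sabins

Summing Sᵢαᵢ: 20.250 + 1.088 + 0.063 + 2.000 + 0.148 + 1.422 → A₁ = 24.971 sabins.
V = 75 m³. Required absorption A₂ = 0.161 × 75 / 0.22 = 54.886 sabins.
Shortfall: 54.886 − 24.971 = 29.9 sabins.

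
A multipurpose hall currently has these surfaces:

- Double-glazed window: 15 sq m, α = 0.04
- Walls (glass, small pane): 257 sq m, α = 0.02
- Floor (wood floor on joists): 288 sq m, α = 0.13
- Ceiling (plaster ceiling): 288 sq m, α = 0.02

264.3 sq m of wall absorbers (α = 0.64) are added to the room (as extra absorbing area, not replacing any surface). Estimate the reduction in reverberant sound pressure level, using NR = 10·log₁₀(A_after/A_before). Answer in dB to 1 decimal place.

A_before = Σ Sᵢαᵢ = 15×0.04 + 257×0.02 + 288×0.13 + 288×0.02 = 48.940 sabins.
Added absorption = 264.3 × 0.64 = 169.152 sabins.
New total A_after = 218.092 sabins.
Reduction = 10 log₁₀(A_after/A_before) = 10 log₁₀(4.4563) = 6.5 dB.

6.5 dB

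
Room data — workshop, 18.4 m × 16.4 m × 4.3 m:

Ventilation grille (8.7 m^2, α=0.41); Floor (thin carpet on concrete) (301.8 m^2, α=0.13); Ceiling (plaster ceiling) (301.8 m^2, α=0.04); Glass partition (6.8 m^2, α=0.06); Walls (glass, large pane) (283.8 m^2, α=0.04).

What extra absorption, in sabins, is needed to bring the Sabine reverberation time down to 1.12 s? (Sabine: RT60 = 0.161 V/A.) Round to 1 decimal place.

119.9 sabins

Summing Sᵢαᵢ: 3.567 + 39.234 + 12.072 + 0.408 + 11.352 → A₁ = 66.633 sabins.
For T = 1.12 s, need A₂ = 0.161·V/T = 0.161·1297.568/1.12 = 186.525 sabins.
Additional absorption ΔA = 186.525 − 66.633 = 119.9 sabins.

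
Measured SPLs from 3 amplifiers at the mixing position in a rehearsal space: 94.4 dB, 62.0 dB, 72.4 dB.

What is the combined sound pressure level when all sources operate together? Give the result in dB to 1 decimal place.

94.4 dB

Converting to relative power and adding: 10^(94.4/10) + 10^(62.0/10) + 10^(72.4/10) = 2.773e+09.
Combined level = 10 log₁₀(2.773e+09) = 94.4 dB.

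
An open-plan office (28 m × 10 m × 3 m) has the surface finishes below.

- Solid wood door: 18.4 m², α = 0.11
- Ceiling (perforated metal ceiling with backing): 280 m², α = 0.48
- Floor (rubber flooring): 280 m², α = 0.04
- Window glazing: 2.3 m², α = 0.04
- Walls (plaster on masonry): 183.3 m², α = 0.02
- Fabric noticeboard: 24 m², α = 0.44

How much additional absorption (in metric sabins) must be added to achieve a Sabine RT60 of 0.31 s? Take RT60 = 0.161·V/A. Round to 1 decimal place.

274.3 sabins

Equivalent absorption area: A₁ = 18.4*0.11 + 280*0.48 + 280*0.04 + 2.3*0.04 + 183.3*0.02 + 24*0.44 = 161.942 m².
Target A₂ = 0.161·840/0.31 = 436.258 sabins (V = 840 m³).
Additional absorption ΔA = 436.258 − 161.942 = 274.3 sabins.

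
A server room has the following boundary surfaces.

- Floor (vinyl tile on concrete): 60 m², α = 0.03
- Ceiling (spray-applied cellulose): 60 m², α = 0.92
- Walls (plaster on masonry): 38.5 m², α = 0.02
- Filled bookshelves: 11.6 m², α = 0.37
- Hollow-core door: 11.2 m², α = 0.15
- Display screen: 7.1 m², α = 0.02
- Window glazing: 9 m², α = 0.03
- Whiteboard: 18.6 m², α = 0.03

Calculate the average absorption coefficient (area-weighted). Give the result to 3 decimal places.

0.300

Total surface area S = 216.0 m².
Weighted sum Σ Sα = 64.712.
ᾱ = 64.712 / 216.0 = 0.300.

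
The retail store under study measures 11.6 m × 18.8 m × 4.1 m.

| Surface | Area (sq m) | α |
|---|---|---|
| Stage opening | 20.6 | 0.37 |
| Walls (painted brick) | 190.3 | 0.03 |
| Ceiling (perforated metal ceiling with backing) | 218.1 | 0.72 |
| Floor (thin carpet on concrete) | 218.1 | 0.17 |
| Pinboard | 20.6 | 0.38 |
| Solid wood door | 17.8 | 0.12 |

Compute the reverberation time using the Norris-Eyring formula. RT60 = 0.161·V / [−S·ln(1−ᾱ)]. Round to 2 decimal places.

0.55 s

Total surface area S = 20.6 + 190.3 + 218.1 + 218.1 + 20.6 + 17.8 = 685.5 sq m.
Σ(Sᵢαᵢ) = 20.6×0.37 + 190.3×0.03 + 218.1×0.72 + 218.1×0.17 + 20.6×0.38 + 17.8×0.12 = 217.404.
ᾱ = 217.404 / 685.5 = 0.3171.
Eyring denominator: −S ln(1−ᾱ) = 261.454.
V = 11.6 × 18.8 × 4.1 = 894.128 m³.
RT60 = 0.161 × 894.128 / 261.454 = 0.55 s.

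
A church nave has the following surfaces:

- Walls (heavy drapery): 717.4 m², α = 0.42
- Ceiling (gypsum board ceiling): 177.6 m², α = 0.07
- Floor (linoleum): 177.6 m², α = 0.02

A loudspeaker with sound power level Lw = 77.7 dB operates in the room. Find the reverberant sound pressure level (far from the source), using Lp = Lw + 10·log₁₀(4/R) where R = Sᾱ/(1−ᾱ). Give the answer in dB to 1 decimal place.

57.2 dB

Σ(Sᵢαᵢ) = 717.4×0.42 + 177.6×0.07 + 177.6×0.02 = 317.292; total area S = 1072.6 m².
ᾱ = 0.2958, so room constant R = A/(1−ᾱ) = 450.571 m².
Lp = Lw + 10 log₁₀(4/R) = 77.7 -20.52 = 57.2 dB.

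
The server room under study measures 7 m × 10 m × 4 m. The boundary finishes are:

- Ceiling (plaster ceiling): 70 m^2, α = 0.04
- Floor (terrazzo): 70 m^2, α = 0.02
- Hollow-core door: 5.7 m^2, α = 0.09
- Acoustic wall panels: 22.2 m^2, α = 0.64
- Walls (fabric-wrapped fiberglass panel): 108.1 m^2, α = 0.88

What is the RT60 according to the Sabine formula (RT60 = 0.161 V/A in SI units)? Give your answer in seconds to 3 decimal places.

Equivalent absorption area: A = 70·0.04 + 70·0.02 + 5.7·0.09 + 22.2·0.64 + 108.1·0.88 = 114.049 m^2.
Room volume: 280 m³.
RT60 = 0.161 · V / A = 0.161 × 280 / 114.049 = 0.395 s.

0.395 sec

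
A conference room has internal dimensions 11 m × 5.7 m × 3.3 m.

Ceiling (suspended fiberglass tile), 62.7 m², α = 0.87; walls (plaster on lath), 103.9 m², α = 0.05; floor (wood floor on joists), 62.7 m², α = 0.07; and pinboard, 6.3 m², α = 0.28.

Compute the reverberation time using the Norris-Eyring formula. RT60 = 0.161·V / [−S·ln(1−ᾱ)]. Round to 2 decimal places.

0.43 sec

Total surface area S = 62.7 + 103.9 + 62.7 + 6.3 = 235.6 m².
Σ(Sᵢαᵢ) = 62.7·0.87 + 103.9·0.05 + 62.7·0.07 + 6.3·0.28 = 65.897.
ᾱ = 65.897 / 235.6 = 0.2797.
Eyring denominator: −S ln(1−ᾱ) = 77.297.
V = 11 × 5.7 × 3.3 = 206.91 m³.
RT60 = 0.161 × 206.91 / 77.297 = 0.43 s.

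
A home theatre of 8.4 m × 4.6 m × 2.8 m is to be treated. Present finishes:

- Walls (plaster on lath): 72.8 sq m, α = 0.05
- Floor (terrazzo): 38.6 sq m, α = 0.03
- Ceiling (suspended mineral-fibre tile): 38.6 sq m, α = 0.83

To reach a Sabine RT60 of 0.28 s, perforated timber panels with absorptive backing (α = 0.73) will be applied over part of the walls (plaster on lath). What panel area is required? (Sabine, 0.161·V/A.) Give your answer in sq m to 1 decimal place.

Summing Sᵢαᵢ: 3.640 + 1.158 + 32.038 → A₁ = 36.836 sabins.
V = 108.192 m³. Target absorption A₂ = 0.161 × 108.192 / 0.28 = 62.210 sabins.
Absorption to add: 62.210 − 36.836 = 25.374 sabins.
Net gain per sq m: Δα = 0.73 − 0.05 = 0.68.
Area = ΔA/Δα = 25.374/0.68 = 37.3 sq m.

37.3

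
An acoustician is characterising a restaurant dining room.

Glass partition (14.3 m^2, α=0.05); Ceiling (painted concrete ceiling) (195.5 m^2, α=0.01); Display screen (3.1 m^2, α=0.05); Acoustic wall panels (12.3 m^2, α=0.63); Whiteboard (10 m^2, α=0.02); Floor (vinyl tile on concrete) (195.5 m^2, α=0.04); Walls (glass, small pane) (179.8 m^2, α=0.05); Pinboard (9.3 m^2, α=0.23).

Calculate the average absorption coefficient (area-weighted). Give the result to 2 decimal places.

S = Σ Sᵢ = 14.3 + 195.5 + 3.1 + 12.3 + 10 + 195.5 + 179.8 + 9.3 = 619.8 m^2.
Σ(Sᵢαᵢ) = 14.3×0.05 + 195.5×0.01 + 3.1×0.05 + 12.3×0.63 + 10×0.02 + 195.5×0.04 + 179.8×0.05 + 9.3×0.23 = 29.723.
ᾱ = A/S = 0.05.

0.05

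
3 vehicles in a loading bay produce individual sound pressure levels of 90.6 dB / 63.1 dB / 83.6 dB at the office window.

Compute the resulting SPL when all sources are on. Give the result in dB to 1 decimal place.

91.4 dB

Sum in the linear (power) domain: Σ 10^(Lᵢ/10) = 10^(90.6/10) + 10^(63.1/10) + 10^(83.6/10) = 1.379e+09.
L_total = 10·log₁₀(1.379e+09) = 91.4 dB.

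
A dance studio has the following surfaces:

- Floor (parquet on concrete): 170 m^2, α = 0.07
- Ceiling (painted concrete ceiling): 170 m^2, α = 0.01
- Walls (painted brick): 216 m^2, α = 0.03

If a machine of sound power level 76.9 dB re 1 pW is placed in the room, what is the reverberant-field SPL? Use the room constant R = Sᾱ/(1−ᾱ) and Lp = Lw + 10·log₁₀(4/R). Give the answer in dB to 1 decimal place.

69.7 dB

A = 20.080 sabins; S = 556.0 m^2.
ᾱ = 0.0361, so room constant R = A/(1−ᾱ) = 20.832 m^2.
Lp = Lw + 10 log₁₀(4/R) = 76.9 -7.17 = 69.7 dB.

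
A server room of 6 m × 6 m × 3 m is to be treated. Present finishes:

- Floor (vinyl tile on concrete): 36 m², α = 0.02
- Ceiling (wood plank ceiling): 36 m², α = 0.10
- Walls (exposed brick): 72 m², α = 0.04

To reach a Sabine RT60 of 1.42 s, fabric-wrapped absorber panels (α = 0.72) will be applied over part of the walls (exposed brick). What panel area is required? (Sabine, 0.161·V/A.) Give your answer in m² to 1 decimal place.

7.4

Summing Sᵢαᵢ: 0.720 + 3.600 + 2.880 → A₁ = 7.200 sabins.
V = 108 m³. Target absorption A₂ = 0.161 × 108 / 1.42 = 12.245 sabins.
ΔA needed = 12.245 − 7.200 = 5.045 sabins.
Each m² of panel replacing the walls (exposed brick) adds (0.72 − 0.04) = 0.68 sabins.
Panel area = 5.045 / 0.68 = 7.4 m².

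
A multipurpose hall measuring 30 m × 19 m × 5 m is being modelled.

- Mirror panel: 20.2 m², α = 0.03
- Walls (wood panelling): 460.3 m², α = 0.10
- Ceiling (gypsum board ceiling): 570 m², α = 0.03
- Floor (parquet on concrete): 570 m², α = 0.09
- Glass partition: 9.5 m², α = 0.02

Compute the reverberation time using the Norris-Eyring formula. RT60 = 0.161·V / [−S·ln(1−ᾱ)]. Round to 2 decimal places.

3.84 s

Total surface area S = 20.2 + 460.3 + 570 + 570 + 9.5 = 1630.0 m².
Σ(Sᵢαᵢ) = 20.2·0.03 + 460.3·0.10 + 570·0.03 + 570·0.09 + 9.5·0.02 = 115.226.
ᾱ = 115.226 / 1630.0 = 0.0707.
−S·ln(1−ᾱ) = −1630.0 × ln(1 − 0.0707) = 119.518.
V = 30 × 19 × 5 = 2850 m³.
RT60 = 0.161 × 2850 / 119.518 = 3.84 s.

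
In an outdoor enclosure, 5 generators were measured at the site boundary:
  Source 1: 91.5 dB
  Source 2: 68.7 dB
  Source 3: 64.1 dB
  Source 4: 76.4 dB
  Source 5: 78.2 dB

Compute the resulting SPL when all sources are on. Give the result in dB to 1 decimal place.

Sum in the linear (power) domain: Σ 10^(Lᵢ/10) = 10^(91.5/10) + 10^(68.7/10) + 10^(64.1/10) + 10^(76.4/10) + 10^(78.2/10) = 1.532e+09.
Combined level = 10 log₁₀(1.532e+09) = 91.9 dB.

91.9 dB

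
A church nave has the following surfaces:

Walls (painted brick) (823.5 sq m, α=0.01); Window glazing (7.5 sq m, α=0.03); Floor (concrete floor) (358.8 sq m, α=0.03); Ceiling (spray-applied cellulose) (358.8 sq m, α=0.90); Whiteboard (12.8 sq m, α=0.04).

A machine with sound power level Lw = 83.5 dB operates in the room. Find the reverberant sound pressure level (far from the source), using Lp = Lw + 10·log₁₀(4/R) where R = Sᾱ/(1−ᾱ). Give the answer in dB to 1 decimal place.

63.1 dB

Σ(Sᵢαᵢ) = 823.5·0.01 + 7.5·0.03 + 358.8·0.03 + 358.8·0.90 + 12.8·0.04 = 342.656; total area S = 1561.4 sq m.
ᾱ = 342.656/1561.4 = 0.2195; R = Sᾱ/(1−ᾱ) = 342.656/(1−0.2195) = 439.021 sq m.
Lp = Lw + 10 log₁₀(4/R) = 83.5 -20.40 = 63.1 dB.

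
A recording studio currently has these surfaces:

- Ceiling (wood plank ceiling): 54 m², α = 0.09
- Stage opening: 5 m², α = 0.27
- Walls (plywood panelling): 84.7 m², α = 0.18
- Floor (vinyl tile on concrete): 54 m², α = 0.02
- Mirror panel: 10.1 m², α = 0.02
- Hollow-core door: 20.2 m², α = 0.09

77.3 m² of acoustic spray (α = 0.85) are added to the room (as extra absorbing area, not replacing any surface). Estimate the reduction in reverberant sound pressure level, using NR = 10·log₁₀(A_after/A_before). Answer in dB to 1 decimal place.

5.7 dB

Equivalent absorption area: A_before = 54*0.09 + 5*0.27 + 84.7*0.18 + 54*0.02 + 10.1*0.02 + 20.2*0.09 = 24.556 m².
Added absorption = 77.3 × 0.85 = 65.705 sabins.
New total A_after = 90.261 sabins.
NR = 10·log₁₀(90.261/24.556) = 5.7 dB.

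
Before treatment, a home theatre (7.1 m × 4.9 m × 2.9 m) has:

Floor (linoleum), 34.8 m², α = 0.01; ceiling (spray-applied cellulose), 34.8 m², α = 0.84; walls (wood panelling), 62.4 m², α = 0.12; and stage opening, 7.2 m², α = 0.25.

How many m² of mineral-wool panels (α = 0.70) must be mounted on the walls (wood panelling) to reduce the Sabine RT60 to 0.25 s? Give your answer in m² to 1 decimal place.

Summing Sᵢαᵢ: 0.348 + 29.232 + 7.488 + 1.800 → A₁ = 38.868 sabins.
Required A₂ = 0.161·100.891/0.25 = 64.974 sabins.
ΔA needed = 64.974 − 38.868 = 26.106 sabins.
Each m² of panel replacing the walls (wood panelling) adds (0.70 − 0.12) = 0.58 sabins.
Area = ΔA/Δα = 26.106/0.58 = 45.0 m².

45.0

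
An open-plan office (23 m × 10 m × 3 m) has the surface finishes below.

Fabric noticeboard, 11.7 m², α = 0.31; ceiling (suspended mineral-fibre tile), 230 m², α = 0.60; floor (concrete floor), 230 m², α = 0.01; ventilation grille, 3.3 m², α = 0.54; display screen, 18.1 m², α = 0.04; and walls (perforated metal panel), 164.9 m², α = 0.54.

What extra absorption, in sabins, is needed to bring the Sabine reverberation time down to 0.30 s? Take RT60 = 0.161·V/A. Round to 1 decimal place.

134.8 sabins

A₁ = Σ Sᵢαᵢ = 11.7*0.31 + 230*0.60 + 230*0.01 + 3.3*0.54 + 18.1*0.04 + 164.9*0.54 = 235.479 sabins.
Target A₂ = 0.161·690/0.30 = 370.300 sabins (V = 690 m³).
Additional absorption ΔA = 370.300 − 235.479 = 134.8 sabins.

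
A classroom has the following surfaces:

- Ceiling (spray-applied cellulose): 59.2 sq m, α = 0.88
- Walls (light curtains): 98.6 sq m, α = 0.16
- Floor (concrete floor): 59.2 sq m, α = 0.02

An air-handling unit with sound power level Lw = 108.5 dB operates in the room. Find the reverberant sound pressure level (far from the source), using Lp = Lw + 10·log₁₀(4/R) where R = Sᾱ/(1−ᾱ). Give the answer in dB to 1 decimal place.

94.5 dB

Σ(Sᵢαᵢ) = 59.2×0.88 + 98.6×0.16 + 59.2×0.02 = 69.056; total area S = 217.0 sq m.
ᾱ = 0.3182, so room constant R = A/(1−ᾱ) = 101.285 sq m.
Lp = Lw + 10 log₁₀(4/R) = 108.5 -14.03 = 94.5 dB.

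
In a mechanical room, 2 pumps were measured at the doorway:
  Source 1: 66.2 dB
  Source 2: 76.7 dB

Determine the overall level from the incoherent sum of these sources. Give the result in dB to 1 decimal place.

77.1 dB

Converting to relative power and adding: 10^(66.2/10) + 10^(76.7/10) = 5.094e+07.
L_total = 10·log₁₀(5.094e+07) = 77.1 dB.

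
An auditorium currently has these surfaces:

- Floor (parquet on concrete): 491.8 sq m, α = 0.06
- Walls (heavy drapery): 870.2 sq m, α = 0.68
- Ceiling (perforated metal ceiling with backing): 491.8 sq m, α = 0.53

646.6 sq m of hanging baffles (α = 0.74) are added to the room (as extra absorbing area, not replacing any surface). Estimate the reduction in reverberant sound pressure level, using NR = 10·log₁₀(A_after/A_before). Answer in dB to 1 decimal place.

1.9 dB

Summing Sᵢαᵢ: 29.508 + 591.736 + 260.654 → A_before = 881.898 sabins.
Treatment contributes 646.6·0.74 = 478.484 sabins.
New total A_after = 1360.382 sabins.
NR = 10·log₁₀(1360.382/881.898) = 1.9 dB.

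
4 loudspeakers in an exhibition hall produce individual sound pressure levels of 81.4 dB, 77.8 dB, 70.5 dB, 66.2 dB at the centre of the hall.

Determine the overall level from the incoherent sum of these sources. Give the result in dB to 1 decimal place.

83.3 dB

Converting to relative power and adding: 10^(81.4/10) + 10^(77.8/10) + 10^(70.5/10) + 10^(66.2/10) = 2.137e+08.
L_total = 10·log₁₀(2.137e+08) = 83.3 dB.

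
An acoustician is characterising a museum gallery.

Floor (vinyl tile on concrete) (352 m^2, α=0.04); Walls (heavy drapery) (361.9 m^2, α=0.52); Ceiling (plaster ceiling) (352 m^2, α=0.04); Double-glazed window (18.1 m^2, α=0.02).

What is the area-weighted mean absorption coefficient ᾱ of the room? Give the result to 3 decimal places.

S = Σ Sᵢ = 352 + 361.9 + 352 + 18.1 = 1084.0 m^2.
A = 352*0.04 + 361.9*0.52 + 352*0.04 + 18.1*0.02 = 216.710 sabins.
ᾱ = 216.710 / 1084.0 = 0.200.

0.200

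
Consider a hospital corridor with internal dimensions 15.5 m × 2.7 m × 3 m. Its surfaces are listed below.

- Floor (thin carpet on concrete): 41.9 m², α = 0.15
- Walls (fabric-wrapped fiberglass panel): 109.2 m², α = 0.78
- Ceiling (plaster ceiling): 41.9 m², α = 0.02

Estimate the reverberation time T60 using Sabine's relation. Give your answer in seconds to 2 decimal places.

A = Σ Sᵢαᵢ = 41.9·0.15 + 109.2·0.78 + 41.9·0.02 = 92.299 sabins.
Volume V = 15.5 × 2.7 × 3 = 125.55 m³.
Sabine: RT60 = 0.161 × 125.55 / 92.299 = 0.22 s.

0.22 s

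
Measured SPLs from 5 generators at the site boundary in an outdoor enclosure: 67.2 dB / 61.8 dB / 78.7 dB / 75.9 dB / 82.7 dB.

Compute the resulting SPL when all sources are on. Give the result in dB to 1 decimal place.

Σ 10^(Lᵢ/10) = 3.06e+08.
Combined level = 10 log₁₀(3.06e+08) = 84.9 dB.

84.9 dB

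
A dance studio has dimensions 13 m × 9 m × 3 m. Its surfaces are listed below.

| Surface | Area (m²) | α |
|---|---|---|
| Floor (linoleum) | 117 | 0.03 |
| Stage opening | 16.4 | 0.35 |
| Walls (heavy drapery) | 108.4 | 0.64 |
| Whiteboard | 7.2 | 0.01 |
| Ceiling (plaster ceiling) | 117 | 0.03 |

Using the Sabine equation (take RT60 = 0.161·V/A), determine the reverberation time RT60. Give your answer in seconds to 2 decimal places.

0.69 sec

Total absorption A = 117·0.03 + 16.4·0.35 + 108.4·0.64 + 7.2·0.01 + 117·0.03
  = 3.510 + 5.740 + 69.376 + 0.072 + 3.510 = 82.208 m² sabins.
Room volume: 351 m³.
T = 0.161 V/A = 0.161·351/82.208 = 0.69 s.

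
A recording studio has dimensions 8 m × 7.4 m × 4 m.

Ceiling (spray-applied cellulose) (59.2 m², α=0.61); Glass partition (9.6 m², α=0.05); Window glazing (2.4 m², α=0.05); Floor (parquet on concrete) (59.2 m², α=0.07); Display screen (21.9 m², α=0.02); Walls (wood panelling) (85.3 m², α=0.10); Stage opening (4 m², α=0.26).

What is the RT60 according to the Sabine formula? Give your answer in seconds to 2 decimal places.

0.75 seconds

A = Σ Sᵢαᵢ = 59.2·0.61 + 9.6·0.05 + 2.4·0.05 + 59.2·0.07 + 21.9·0.02 + 85.3·0.10 + 4·0.26 = 50.864 sabins.
Room volume: 236.8 m³.
T = 0.161 V/A = 0.161·236.8/50.864 = 0.75 s.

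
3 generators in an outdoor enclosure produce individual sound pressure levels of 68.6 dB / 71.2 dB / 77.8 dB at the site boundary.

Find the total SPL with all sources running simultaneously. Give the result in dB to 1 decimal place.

79.1 dB

Sum in the linear (power) domain: Σ 10^(Lᵢ/10) = 10^(68.6/10) + 10^(71.2/10) + 10^(77.8/10) = 8.068e+07.
L_total = 10·log₁₀(8.068e+07) = 79.1 dB.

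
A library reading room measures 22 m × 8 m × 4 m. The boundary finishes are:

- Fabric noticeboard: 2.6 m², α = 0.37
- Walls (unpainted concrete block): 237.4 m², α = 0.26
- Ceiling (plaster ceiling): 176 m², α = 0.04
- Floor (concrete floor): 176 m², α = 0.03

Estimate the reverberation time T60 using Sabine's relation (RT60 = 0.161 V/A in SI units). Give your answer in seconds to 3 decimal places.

Summing Sᵢαᵢ: 0.962 + 61.724 + 7.040 + 5.280 → A = 75.006 sabins.
Room volume: 704 m³.
RT60 = 0.161 · V / A = 0.161 × 704 / 75.006 = 1.511 s.

1.511 sec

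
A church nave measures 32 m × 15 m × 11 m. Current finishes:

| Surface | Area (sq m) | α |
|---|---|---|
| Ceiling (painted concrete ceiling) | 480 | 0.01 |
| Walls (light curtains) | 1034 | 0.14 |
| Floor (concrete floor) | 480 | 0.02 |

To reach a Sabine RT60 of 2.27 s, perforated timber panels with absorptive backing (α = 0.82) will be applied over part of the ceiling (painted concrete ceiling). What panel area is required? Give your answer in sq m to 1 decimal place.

A₁ = Σ Sᵢαᵢ = 480*0.01 + 1034*0.14 + 480*0.02 = 159.160 sabins.
Required A₂ = 0.161·5280/2.27 = 374.485 sabins.
ΔA needed = 374.485 − 159.160 = 215.325 sabins.
Each sq m of panel replacing the ceiling (painted concrete ceiling) adds (0.82 − 0.01) = 0.81 sabins.
Area = ΔA/Δα = 215.325/0.81 = 265.8 sq m.

265.8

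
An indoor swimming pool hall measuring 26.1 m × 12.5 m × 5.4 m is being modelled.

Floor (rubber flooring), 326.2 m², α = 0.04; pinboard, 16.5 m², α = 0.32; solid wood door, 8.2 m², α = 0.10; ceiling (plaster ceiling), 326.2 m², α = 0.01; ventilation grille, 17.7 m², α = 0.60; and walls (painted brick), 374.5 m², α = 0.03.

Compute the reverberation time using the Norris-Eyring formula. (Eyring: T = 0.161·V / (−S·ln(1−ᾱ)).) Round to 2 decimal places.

S = Σ Sᵢ = 1069.3 m².
Absorption A = 326.2·0.04 + 16.5·0.32 + 8.2·0.10 + 326.2·0.01 + 17.7·0.60 + 374.5·0.03 = 44.265 sabins.
ᾱ = 44.265 / 1069.3 = 0.0414.
−S·ln(1−ᾱ) = −1069.3 × ln(1 − 0.0414) = 45.211.
V = 26.1 × 12.5 × 5.4 = 1761.75 m³.
RT60 = 0.161 × 1761.75 / 45.211 = 6.27 s.

6.27 seconds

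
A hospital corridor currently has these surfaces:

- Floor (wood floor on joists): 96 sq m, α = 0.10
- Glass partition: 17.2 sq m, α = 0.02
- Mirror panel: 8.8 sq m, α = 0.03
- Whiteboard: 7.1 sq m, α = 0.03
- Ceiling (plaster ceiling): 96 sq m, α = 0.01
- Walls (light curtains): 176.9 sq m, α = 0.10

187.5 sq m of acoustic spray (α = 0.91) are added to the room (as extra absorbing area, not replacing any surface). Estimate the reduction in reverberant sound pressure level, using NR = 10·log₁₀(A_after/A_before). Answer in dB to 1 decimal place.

A_before = Σ Sᵢαᵢ = 96*0.10 + 17.2*0.02 + 8.8*0.03 + 7.1*0.03 + 96*0.01 + 176.9*0.10 = 29.071 sabins.
Treatment contributes 187.5·0.91 = 170.625 sabins.
A_after = 29.071 + 170.625 = 199.696 sabins.
Reduction = 10 log₁₀(A_after/A_before) = 10 log₁₀(6.8693) = 8.4 dB.

8.4 dB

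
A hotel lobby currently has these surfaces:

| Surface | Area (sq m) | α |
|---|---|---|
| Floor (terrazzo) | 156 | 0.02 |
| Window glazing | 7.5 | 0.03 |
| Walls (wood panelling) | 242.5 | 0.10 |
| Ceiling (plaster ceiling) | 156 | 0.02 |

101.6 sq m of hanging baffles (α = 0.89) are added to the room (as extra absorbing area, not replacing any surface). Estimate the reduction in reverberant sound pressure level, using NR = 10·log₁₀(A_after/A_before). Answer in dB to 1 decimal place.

Equivalent absorption area: A_before = 156·0.02 + 7.5·0.03 + 242.5·0.10 + 156·0.02 = 30.715 sq m.
Treatment contributes 101.6·0.89 = 90.424 sabins.
New total A_after = 121.139 sabins.
Reduction = 10 log₁₀(A_after/A_before) = 10 log₁₀(3.9440) = 6.0 dB.

6.0 dB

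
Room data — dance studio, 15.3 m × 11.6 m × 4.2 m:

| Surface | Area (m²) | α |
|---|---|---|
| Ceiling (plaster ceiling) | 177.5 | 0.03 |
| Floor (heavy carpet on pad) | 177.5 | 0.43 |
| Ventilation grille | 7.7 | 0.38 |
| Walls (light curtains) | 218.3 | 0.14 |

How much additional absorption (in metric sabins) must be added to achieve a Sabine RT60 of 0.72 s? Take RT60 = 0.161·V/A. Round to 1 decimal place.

Summing Sᵢαᵢ: 5.325 + 76.325 + 2.926 + 30.562 → A₁ = 115.138 sabins.
For T = 0.72 s, need A₂ = 0.161·V/T = 0.161·745.416/0.72 = 166.683 sabins.
Additional absorption ΔA = 166.683 − 115.138 = 51.5 sabins.

51.5 sabins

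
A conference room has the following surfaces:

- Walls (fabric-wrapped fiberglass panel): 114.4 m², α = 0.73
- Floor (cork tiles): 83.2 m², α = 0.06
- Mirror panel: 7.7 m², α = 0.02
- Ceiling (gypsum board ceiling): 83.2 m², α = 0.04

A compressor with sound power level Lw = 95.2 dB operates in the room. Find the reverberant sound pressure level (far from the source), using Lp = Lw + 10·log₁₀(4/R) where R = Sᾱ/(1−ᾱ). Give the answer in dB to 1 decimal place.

79.9 dB

Σ(Sᵢαᵢ) = 114.4×0.73 + 83.2×0.06 + 7.7×0.02 + 83.2×0.04 = 91.986; total area S = 288.5 m².
ᾱ = 91.986/288.5 = 0.3188; R = Sᾱ/(1−ᾱ) = 91.986/(1−0.3188) = 135.035 m².
Lp = 95.2 + 10·log₁₀(4/135.035) = 95.2 + (-15.28) = 79.9 dB.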